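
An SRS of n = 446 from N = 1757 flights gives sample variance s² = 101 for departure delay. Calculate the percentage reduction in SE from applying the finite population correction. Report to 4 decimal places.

f = n/N = 446/1757 = 0.25384178.
SE_no-fpc = √(s²/n) = 0.4758754; SE_fpc = √((1−f)s²/n) = 0.41106332.
Ratio = √(1−f) = 0.86380451. Reduction = 100·(1 − 0.86380451) = 13.6195%.

13.6195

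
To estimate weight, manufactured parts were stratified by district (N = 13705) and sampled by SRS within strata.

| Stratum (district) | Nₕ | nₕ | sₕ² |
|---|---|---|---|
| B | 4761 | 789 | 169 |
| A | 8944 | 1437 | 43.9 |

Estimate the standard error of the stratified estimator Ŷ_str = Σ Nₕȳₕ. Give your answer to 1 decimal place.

Var(Ŷ_str) = Σₕ Nₕ²(1 − fₕ)sₕ²/nₕ.
B: 4761²·(1 − 789/4761)·169/789 = 4.0505791 × 10^6.
A: 8944²·(1 − 1437/8944)·43.9/1437 = 2.0511903 × 10^6.
Sum = 6.1017694 × 10^6.
SE = √(6.1017694 × 10^6) = 2470.2.

2470.2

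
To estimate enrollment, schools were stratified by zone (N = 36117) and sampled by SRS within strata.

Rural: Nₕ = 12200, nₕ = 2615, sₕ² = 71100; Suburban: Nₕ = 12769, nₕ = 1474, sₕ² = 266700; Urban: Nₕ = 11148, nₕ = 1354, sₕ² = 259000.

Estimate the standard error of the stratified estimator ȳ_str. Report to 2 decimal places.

Var(ȳ_str) = Σₕ Wₕ²(1 − fₕ)sₕ²/nₕ with Wₕ = Nₕ/N, N = 36117.
Rural: Wₕ = 0.33779107; term = 0.33779107²·(1 − 0.21434426)·71100/2615 = 2.4373984.
Suburban: Wₕ = 0.35354542; term = 0.35354542²·(1 − 0.11543582)·266700/1474 = 20.005311.
Urban: Wₕ = 0.30866351; term = 0.30866351²·(1 − 0.12145676)·259000/1354 = 16.010866.
Sum = 38.453575.
SE = √(38.453575) = 6.20.

6.20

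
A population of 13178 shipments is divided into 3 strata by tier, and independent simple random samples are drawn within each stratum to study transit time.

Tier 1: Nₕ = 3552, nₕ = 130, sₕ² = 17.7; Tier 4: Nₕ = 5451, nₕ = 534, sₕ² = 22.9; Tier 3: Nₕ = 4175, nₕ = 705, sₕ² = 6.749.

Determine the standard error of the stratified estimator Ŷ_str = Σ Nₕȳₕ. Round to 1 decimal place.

1715.5

Var(Ŷ_str) = Σₕ Nₕ²(1 − fₕ)sₕ²/nₕ.
Tier 1: 3552²·(1 − 130/3552)·17.7/130 = 1.6549424 × 10^6.
Tier 4: 5451²·(1 − 534/5451)·22.9/534 = 1.1493985 × 10^6.
Tier 3: 4175²·(1 − 705/4175)·6.749/705 = 138687.16.
Sum = 2.9430281 × 10^6.
SE = √(2.9430281 × 10^6) = 1715.5.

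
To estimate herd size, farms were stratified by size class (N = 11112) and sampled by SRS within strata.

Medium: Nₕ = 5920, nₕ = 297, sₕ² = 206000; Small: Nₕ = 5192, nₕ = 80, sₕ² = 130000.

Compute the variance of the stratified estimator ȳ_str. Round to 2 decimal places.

Var(ȳ_str) = Σₕ Wₕ²(1 − fₕ)sₕ²/nₕ with Wₕ = Nₕ/N, N = 11112.
Medium: Wₕ = 0.53275738; term = 0.53275738²·(1 − 0.05016892)·206000/297 = 186.98902.
Small: Wₕ = 0.46724262; term = 0.46724262²·(1 − 0.01540832)·130000/80 = 349.29666.
Sum = 536.28568.

536.29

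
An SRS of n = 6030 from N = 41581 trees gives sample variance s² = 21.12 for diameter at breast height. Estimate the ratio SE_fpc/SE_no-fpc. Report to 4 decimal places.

f = n/N = 6030/41581 = 0.14501816.
SE_no-fpc = √(s²/n) = 0.059181818; SE_fpc = √((1−f)s²/n) = 0.054722603.
Ratio = √(1−f) = 0.92465228.

0.9247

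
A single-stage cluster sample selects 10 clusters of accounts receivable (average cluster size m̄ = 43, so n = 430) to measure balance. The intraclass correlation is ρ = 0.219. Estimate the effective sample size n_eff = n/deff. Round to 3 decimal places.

42.165

deff = 1 + (43 − 1)·0.219 = 1 + 9.198 = 10.198.
n_eff = 430 / 10.198 = 42.165.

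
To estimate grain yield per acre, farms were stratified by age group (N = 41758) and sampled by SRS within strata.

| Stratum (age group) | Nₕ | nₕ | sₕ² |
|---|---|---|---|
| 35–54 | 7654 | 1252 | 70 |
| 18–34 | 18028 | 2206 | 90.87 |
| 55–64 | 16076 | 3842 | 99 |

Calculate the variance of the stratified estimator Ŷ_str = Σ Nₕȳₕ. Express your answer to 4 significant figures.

1.956 × 10^7

Var(Ŷ_str) = Σₕ Nₕ²(1 − fₕ)sₕ²/nₕ.
35–54: 7654²·(1 − 1252/7654)·70/1252 = 2.7396674 × 10^6.
18–34: 18028²·(1 − 2206/18028)·90.87/2206 = 1.1749623 × 10^7.
55–64: 16076²·(1 − 3842/16076)·99/3842 = 5.0678565 × 10^6.
Sum = 1.9557147 × 10^7.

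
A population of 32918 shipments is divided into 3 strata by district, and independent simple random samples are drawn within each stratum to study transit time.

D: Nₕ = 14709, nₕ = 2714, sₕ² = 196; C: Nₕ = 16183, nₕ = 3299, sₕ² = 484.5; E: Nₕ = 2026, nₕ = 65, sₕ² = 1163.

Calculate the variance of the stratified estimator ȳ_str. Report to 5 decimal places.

Var(ȳ_str) = Σₕ Wₕ²(1 − fₕ)sₕ²/nₕ with Wₕ = Nₕ/N, N = 32918.
D: Wₕ = 0.44683760; term = 0.44683760²·(1 − 0.18451288)·196/2714 = 0.011758793.
C: Wₕ = 0.49161553; term = 0.49161553²·(1 − 0.20385590)·484.5/3299 = 0.02825884.
E: Wₕ = 0.06154687; term = 0.06154687²·(1 − 0.03208292)·1163/65 = 0.065601914.
Sum = 0.10561955.

0.10562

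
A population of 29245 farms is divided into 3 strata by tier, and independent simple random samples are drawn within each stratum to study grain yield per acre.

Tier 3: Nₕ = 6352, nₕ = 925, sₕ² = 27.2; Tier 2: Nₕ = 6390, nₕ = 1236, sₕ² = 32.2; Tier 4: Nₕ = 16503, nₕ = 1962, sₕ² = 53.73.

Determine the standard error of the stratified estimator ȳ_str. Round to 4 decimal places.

Var(ȳ_str) = Σₕ Wₕ²(1 − fₕ)sₕ²/nₕ with Wₕ = Nₕ/N, N = 29245.
Tier 3: Wₕ = 0.21719952; term = 0.21719952²·(1 − 0.14562343)·27.2/925 = 0.0011852071.
Tier 2: Wₕ = 0.21849889; term = 0.21849889²·(1 − 0.19342723)·32.2/1236 = 0.0010031813.
Tier 4: Wₕ = 0.56430159; term = 0.56430159²·(1 − 0.11888748)·53.73/1962 = 0.0076837241.
Sum = 0.0098721125.
SE = √(0.0098721125) = 0.0994.

0.0994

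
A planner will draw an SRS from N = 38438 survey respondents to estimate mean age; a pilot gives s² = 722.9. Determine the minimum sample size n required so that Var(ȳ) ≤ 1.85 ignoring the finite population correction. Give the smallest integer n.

391

Without fpc, n₀ = s²/D = 722.9/1.85 = 390.7568.
Rounding up, n = 391.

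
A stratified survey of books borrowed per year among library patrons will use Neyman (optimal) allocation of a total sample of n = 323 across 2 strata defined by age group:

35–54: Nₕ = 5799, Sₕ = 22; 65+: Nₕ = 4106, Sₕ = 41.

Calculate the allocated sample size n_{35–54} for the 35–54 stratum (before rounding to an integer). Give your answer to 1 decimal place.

Neyman allocation: nₕ = n·NₕSₕ / Σⱼ NⱼSⱼ.
Σ NⱼSⱼ = 5799·22 + 4106·41 = 295924.
n_{35–54} = 323·5799·22 / 295924 = 139.3.

139.3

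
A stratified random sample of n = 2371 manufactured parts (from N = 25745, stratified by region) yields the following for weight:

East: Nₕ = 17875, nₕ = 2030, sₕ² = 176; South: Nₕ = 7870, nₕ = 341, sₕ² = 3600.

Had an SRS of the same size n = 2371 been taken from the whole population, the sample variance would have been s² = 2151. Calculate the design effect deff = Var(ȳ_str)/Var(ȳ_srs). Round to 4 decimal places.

1.1908

Var(ȳ_str) = Σ Wₕ²(1−fₕ)sₕ²/nₕ with Wₕ = Nₕ/25745:
  East: (17875/25745)²·(1−2030/17875)·176/2030 = 0.037048372
  South: (7870/25745)²·(1−341/7870)·3600/341 = 0.9437878
  → Var(ȳ_str) = 0.98083617.
Var(ȳ_srs) = (1 − 2371/25745)·2151/2371 = 0.82366194.
deff = 0.98083617 / 0.82366194 = 1.1908.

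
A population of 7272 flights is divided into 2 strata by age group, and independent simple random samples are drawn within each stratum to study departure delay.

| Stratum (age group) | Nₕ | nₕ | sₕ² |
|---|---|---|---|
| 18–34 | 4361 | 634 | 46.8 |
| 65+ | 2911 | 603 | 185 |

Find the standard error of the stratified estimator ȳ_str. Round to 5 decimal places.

Var(ȳ_str) = Σₕ Wₕ²(1 − fₕ)sₕ²/nₕ with Wₕ = Nₕ/N, N = 7272.
18–34: Wₕ = 0.59969747; term = 0.59969747²·(1 − 0.14537950)·46.8/634 = 0.022687902.
65+: Wₕ = 0.40030253; term = 0.40030253²·(1 − 0.20714531)·185/603 = 0.038978461.
Sum = 0.061666363.
SE = √(0.061666363) = 0.24833.

0.24833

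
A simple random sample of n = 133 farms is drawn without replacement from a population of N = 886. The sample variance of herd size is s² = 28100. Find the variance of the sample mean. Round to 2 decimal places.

179.56

Under SRS without replacement, Var(ȳ) = (1 − f)·s²/n with f = n/N = 133/886 = 0.15011287.
Var(ȳ) = (1 − 0.15011287)·28100/133 = 0.84988713·211.2782 = 179.56262.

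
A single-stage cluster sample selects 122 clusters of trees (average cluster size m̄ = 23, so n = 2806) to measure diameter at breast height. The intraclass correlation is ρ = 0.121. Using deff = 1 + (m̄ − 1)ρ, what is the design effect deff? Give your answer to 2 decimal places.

deff = 1 + (23 − 1)·0.121 = 1 + 2.662 = 3.662.

3.66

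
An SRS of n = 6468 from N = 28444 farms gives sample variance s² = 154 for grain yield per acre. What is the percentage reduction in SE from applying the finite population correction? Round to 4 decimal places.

12.1020

f = n/N = 6468/28444 = 0.22739418.
SE_no-fpc = √(s²/n) = 0.15430335; SE_fpc = √((1−f)s²/n) = 0.13562956.
Ratio = √(1−f) = 0.87897999. Reduction = 100·(1 − 0.87897999) = 12.1020%.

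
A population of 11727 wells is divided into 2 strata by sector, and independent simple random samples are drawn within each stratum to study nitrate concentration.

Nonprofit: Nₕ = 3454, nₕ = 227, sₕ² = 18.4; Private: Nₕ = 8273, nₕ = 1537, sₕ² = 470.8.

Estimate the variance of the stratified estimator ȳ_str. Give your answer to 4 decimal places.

Var(ȳ_str) = Σₕ Wₕ²(1 − fₕ)sₕ²/nₕ with Wₕ = Nₕ/N, N = 11727.
Nonprofit: Wₕ = 0.29453398; term = 0.29453398²·(1 − 0.06572090)·18.4/227 = 0.0065696074.
Private: Wₕ = 0.70546602; term = 0.70546602²·(1 − 0.18578508)·470.8/1537 = 0.12412345.
Sum = 0.13069306.

0.1307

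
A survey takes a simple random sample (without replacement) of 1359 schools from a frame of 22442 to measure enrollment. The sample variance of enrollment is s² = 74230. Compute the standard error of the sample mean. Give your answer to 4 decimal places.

7.1633

Under SRS without replacement, Var(ȳ) = (1 − f)·s²/n with f = n/N = 1359/22442 = 0.06055610.
Var(ȳ) = (1 − 0.06055610)·74230/1359 = 0.93944390·54.621045 = 51.313407.
SE(ȳ) = √(51.313407) = 7.1633.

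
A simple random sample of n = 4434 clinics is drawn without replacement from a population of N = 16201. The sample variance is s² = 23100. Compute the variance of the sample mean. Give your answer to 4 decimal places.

Under SRS without replacement, Var(ȳ) = (1 − f)·s²/n with f = n/N = 4434/16201 = 0.27368681.
Var(ȳ) = (1 − 0.27368681)·23100/4434 = 0.72631319·5.2097429 = 3.783905.

3.7839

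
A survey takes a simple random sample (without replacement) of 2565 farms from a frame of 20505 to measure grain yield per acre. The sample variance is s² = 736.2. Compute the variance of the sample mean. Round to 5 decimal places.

0.25111

Under SRS without replacement, Var(ȳ) = (1 − f)·s²/n with f = n/N = 2565/20505 = 0.12509144.
Var(ȳ) = (1 − 0.12509144)·736.2/2565 = 0.87490856·0.28701754 = 0.25111411.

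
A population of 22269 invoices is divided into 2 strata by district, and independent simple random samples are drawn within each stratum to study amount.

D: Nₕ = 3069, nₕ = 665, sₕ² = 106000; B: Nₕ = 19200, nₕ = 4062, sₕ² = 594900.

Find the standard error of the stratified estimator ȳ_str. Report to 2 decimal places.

9.39

Var(ȳ_str) = Σₕ Wₕ²(1 − fₕ)sₕ²/nₕ with Wₕ = Nₕ/N, N = 22269.
D: Wₕ = 0.13781490; term = 0.13781490²·(1 − 0.21668296)·106000/665 = 2.3714509.
B: Wₕ = 0.86218510; term = 0.86218510²·(1 − 0.21156250)·594900/4062 = 85.836569.
Sum = 88.20802.
SE = √(88.20802) = 9.39.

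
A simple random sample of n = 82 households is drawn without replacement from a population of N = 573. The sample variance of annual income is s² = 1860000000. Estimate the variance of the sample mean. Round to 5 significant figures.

Under SRS without replacement, Var(ȳ) = (1 − f)·s²/n with f = n/N = 82/573 = 0.14310646.
Var(ȳ) = (1 − 0.14310646)·1860000000/82 = 0.85689354·2.2682927 × 10^7 = 1.9436854 × 10^7.

1.9437 × 10^7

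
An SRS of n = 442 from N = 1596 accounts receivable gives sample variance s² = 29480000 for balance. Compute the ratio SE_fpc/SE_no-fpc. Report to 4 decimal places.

f = n/N = 442/1596 = 0.27694236.
SE_no-fpc = √(s²/n) = 258.2573; SE_fpc = √((1−f)s²/n) = 219.6034.
Ratio = √(1−f) = 0.85032796.

0.8503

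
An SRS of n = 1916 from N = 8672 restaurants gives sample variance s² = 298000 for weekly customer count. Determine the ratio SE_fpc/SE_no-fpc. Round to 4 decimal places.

0.8826

f = n/N = 1916/8672 = 0.22094096.
SE_no-fpc = √(s²/n) = 12.471261; SE_fpc = √((1−f)s²/n) = 11.007674.
Ratio = √(1−f) = 0.88264321.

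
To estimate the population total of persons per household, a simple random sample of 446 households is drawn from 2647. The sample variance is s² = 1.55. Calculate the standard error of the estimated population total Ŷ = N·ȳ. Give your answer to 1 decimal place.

142.3

Var(Ŷ) = N²·Var(ȳ) = N²·(1 − n/N)·s²/n.
f = 446/2647 = 0.16849263; Var(ȳ) = 0.83150737·1.55/446 = 0.0028897678.
Var(Ŷ) = 2647² · 0.0028897678 = 20247.473.
SE(Ŷ) = √(20247.473) = 142.3.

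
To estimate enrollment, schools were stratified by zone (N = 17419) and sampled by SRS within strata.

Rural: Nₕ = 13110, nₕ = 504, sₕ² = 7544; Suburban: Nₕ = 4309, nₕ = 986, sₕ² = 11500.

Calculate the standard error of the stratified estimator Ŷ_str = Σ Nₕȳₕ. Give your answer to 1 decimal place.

51388.0

Var(Ŷ_str) = Σₕ Nₕ²(1 − fₕ)sₕ²/nₕ.
Rural: 13110²·(1 − 504/13110)·7544/504 = 2.4737234 × 10^9.
Suburban: 4309²·(1 − 986/4309)·11500/986 = 1.6700434 × 10^8.
Sum = 2.6407277 × 10^9.
SE = √(2.6407277 × 10^9) = 51388.0.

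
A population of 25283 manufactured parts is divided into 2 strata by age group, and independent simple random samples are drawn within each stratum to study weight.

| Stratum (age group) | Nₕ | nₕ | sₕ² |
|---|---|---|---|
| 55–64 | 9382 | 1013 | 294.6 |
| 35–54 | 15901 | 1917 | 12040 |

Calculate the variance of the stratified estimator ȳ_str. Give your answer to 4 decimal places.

2.2205

Var(ȳ_str) = Σₕ Wₕ²(1 − fₕ)sₕ²/nₕ with Wₕ = Nₕ/N, N = 25283.
55–64: Wₕ = 0.37107938; term = 0.37107938²·(1 − 0.10797271)·294.6/1013 = 0.035721944.
35–54: Wₕ = 0.62892062; term = 0.62892062²·(1 − 0.12055846)·12040/1917 = 2.1847564.
Sum = 2.2204783.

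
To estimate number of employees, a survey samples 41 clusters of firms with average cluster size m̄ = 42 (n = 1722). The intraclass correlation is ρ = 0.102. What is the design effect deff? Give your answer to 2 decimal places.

deff = 1 + (42 − 1)·0.102 = 1 + 4.182 = 5.182.

5.18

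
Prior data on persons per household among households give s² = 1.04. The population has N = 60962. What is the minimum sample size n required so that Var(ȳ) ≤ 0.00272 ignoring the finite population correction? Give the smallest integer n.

Without fpc, n₀ = s²/D = 1.04/0.00272 = 382.3529.
Rounding up, n = 383.

383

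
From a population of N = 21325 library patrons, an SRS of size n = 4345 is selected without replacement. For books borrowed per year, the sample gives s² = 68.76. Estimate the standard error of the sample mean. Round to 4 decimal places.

0.1123

Under SRS without replacement, Var(ȳ) = (1 − f)·s²/n with f = n/N = 4345/21325 = 0.20375147.
Var(ȳ) = (1 − 0.20375147)·68.76/4345 = 0.79624853·0.015825086 = 0.012600702.
SE(ȳ) = √(0.012600702) = 0.1123.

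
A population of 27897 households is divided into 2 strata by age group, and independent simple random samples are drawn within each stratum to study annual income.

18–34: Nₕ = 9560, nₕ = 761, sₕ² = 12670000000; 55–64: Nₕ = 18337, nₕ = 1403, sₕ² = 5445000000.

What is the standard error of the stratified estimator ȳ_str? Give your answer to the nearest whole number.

1830

Var(ȳ_str) = Σₕ Wₕ²(1 − fₕ)sₕ²/nₕ with Wₕ = Nₕ/N, N = 27897.
18–34: Wₕ = 0.34268918; term = 0.34268918²·(1 − 0.07960251)·12670000000/761 = 1.7995676 × 10^6.
55–64: Wₕ = 0.65731082; term = 0.65731082²·(1 − 0.07651197)·5445000000/1403 = 1.5485066 × 10^6.
Sum = 3.3480742 × 10^6.
SE = √(3.3480742 × 10^6) = 1830.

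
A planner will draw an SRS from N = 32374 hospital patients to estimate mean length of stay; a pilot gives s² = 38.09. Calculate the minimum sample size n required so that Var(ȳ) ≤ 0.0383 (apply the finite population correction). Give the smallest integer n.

Without fpc, n₀ = s²/D = 38.09/0.0383 = 994.5170.
With fpc, (1 − n/N)·s²/n ≤ D requires n ≥ n₀/(1 + n₀/N) = 994.5170/(1 + 994.5170/32374) = 964.8764.
Rounding up, n = 965.

965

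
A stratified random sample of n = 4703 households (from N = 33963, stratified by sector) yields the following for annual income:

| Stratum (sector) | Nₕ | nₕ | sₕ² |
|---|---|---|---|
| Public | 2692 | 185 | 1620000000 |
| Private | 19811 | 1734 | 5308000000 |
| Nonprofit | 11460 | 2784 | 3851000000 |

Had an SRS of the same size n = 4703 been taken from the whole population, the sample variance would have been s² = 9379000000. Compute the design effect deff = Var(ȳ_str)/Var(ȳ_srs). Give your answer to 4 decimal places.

Var(ȳ_str) = Σ Wₕ²(1−fₕ)sₕ²/nₕ with Wₕ = Nₕ/33963:
  Public: (2692/33963)²·(1−185/2692)·1620000000/185 = 51234.274
  Private: (19811/33963)²·(1−1734/19811)·5308000000/1734 = 950391.38
  Nonprofit: (11460/33963)²·(1−2784/11460)·3851000000/2784 = 119232.97
  → Var(ȳ_str) = 1.1208586 × 10^6.
Var(ȳ_srs) = (1 − 4703/33963)·9379000000/4703 = 1.7181055 × 10^6.
deff = (1.1208586 × 10^6) / (1.7181055 × 10^6) = 0.6524.

0.6524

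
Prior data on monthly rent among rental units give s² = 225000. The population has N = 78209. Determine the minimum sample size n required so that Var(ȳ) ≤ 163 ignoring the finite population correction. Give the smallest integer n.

1381

Without fpc, n₀ = s²/D = 225000/163 = 1380.3681.
Rounding up, n = 1381.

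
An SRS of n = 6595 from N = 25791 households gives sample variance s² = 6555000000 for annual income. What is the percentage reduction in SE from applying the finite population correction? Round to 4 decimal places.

f = n/N = 6595/25791 = 0.25570936.
SE_no-fpc = √(s²/n) = 996.96279; SE_fpc = √((1−f)s²/n) = 860.10254.
Ratio = √(1−f) = 0.86272281. Reduction = 100·(1 − 0.86272281) = 13.7277%.

13.7277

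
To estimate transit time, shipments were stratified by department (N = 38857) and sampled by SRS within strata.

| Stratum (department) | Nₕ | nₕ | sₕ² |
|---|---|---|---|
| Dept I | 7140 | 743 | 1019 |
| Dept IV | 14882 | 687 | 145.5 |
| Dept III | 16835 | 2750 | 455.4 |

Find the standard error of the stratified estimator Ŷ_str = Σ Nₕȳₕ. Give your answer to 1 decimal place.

12109.9

Var(Ŷ_str) = Σₕ Nₕ²(1 − fₕ)sₕ²/nₕ.
Dept I: 7140²·(1 − 743/7140)·1019/743 = 6.264118 × 10^7.
Dept IV: 14882²·(1 − 687/14882)·145.5/687 = 4.4740718 × 10^7.
Dept III: 16835²·(1 − 2750/16835)·455.4/2750 = 3.9267233 × 10^7.
Sum = 1.4664913 × 10^8.
SE = √(1.4664913 × 10^8) = 12109.9.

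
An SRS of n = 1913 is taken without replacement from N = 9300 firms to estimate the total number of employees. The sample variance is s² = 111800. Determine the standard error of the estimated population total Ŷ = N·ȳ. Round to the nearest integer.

63363

Var(Ŷ) = N²·Var(ȳ) = N²·(1 − n/N)·s²/n.
f = 1913/9300 = 0.20569892; Var(ȳ) = 0.79430108·111800/1913 = 46.420732.
Var(Ŷ) = 9300² · 46.420732 = 4.0149291 × 10^9.
SE(Ŷ) = √(4.0149291 × 10^9) = 63363.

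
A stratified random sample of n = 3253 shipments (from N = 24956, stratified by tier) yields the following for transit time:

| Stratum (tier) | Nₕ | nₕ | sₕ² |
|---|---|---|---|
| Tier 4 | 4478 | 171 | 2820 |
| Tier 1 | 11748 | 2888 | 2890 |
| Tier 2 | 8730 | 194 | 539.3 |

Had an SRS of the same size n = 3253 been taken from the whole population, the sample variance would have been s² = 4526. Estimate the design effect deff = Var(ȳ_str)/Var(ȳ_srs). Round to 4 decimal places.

0.8352

Var(ȳ_str) = Σ Wₕ²(1−fₕ)sₕ²/nₕ with Wₕ = Nₕ/24956:
  Tier 4: (4478/24956)²·(1−171/4478)·2820/171 = 0.51069547
  Tier 1: (11748/24956)²·(1−2888/11748)·2890/2888 = 0.16724316
  Tier 2: (8730/24956)²·(1−194/8730)·539.3/194 = 0.33261926
  → Var(ȳ_str) = 1.0105579.
Var(ȳ_srs) = (1 − 3253/24956)·4526/3253 = 1.2099719.
deff = 1.0105579 / 1.2099719 = 0.8352.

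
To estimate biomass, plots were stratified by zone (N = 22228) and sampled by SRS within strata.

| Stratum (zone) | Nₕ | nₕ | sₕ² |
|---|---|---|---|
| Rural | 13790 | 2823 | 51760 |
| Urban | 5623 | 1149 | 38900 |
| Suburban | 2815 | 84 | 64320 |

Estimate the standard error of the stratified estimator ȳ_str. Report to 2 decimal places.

Var(ȳ_str) = Σₕ Wₕ²(1 − fₕ)sₕ²/nₕ with Wₕ = Nₕ/N, N = 22228.
Rural: Wₕ = 0.62038870; term = 0.62038870²·(1 − 0.20471356)·51760/2823 = 5.6122205.
Urban: Wₕ = 0.25296923; term = 0.25296923²·(1 − 0.20433932)·38900/1149 = 1.7238237.
Suburban: Wₕ = 0.12664207; term = 0.12664207²·(1 − 0.02984014)·64320/84 = 11.914233.
Sum = 19.250277.
SE = √(19.250277) = 4.39.

4.39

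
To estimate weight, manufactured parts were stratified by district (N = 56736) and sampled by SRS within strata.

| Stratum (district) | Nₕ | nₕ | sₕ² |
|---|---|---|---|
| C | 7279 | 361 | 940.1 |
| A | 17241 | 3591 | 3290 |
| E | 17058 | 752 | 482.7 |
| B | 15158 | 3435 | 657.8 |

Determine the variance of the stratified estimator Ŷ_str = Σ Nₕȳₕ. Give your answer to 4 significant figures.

5.593 × 10^8

Var(Ŷ_str) = Σₕ Nₕ²(1 − fₕ)sₕ²/nₕ.
C: 7279²·(1 − 361/7279)·940.1/361 = 1.3113515 × 10^8.
A: 17241²·(1 − 3591/17241)·3290/3591 = 2.1561332 × 10^8.
E: 17058²·(1 − 752/17058)·482.7/752 = 1.7853978 × 10^8.
B: 15158²·(1 − 3435/15158)·657.8/3435 = 3.4028891 × 10^7.
Sum = 5.5931714 × 10^8.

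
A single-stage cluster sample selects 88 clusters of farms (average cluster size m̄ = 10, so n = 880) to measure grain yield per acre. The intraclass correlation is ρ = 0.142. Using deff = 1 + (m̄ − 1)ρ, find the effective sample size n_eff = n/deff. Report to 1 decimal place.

386.3

deff = 1 + (10 − 1)·0.142 = 1 + 1.278 = 2.278.
n_eff = 880 / 2.278 = 386.3.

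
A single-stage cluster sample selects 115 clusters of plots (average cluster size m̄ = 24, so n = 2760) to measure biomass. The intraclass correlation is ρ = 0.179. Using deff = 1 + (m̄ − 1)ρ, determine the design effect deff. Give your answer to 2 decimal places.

deff = 1 + (24 − 1)·0.179 = 1 + 4.117 = 5.117.

5.12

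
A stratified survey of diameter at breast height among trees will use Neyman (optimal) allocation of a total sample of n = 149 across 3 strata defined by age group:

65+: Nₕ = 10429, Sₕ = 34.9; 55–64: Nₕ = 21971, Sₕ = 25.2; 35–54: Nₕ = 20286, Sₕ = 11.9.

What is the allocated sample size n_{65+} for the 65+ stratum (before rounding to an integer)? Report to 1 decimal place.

46.8

Neyman allocation: nₕ = n·NₕSₕ / Σⱼ NⱼSⱼ.
Σ NⱼSⱼ = 10429·34.9 + 21971·25.2 + 20286·11.9 = 1.1590447 × 10^6.
n_{65+} = 149·10429·34.9 / (1.1590447 × 10^6) = 46.8.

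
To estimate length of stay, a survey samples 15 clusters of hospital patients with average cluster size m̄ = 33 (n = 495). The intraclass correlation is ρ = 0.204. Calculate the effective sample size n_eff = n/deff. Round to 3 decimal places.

65.755

deff = 1 + (33 − 1)·0.204 = 1 + 6.528 = 7.528.
n_eff = 495 / 7.528 = 65.755.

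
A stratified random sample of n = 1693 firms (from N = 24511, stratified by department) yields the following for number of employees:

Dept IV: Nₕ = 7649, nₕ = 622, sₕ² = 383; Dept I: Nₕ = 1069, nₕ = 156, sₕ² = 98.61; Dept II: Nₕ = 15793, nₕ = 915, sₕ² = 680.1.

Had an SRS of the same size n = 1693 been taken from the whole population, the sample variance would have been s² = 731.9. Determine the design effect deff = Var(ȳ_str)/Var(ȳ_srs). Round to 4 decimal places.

Var(ȳ_str) = Σ Wₕ²(1−fₕ)sₕ²/nₕ with Wₕ = Nₕ/24511:
  Dept IV: (7649/24511)²·(1−622/7649)·383/622 = 0.0550885
  Dept I: (1069/24511)²·(1−156/1069)·98.61/156 = 0.0010268873
  Dept II: (15793/24511)²·(1−915/15793)·680.1/915 = 0.29069584
  → Var(ȳ_str) = 0.34681123.
Var(ȳ_srs) = (1 − 1693/24511)·731.9/1693 = 0.40244945.
deff = 0.34681123 / 0.40244945 = 0.8618.

0.8618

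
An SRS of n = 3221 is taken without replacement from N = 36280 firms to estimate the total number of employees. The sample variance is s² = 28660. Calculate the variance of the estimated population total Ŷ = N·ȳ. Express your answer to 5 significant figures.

1.0672 × 10^10

Var(Ŷ) = N²·Var(ȳ) = N²·(1 − n/N)·s²/n.
f = 3221/36280 = 0.08878170; Var(ȳ) = 0.91121830·28660/3221 = 8.1078909.
Var(Ŷ) = 36280² · 8.1078909 = 1.0671917 × 10^10.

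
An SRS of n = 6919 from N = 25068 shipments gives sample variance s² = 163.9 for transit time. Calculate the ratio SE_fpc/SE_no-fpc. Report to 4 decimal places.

0.8509

f = n/N = 6919/25068 = 0.27600925.
SE_no-fpc = √(s²/n) = 0.15391034; SE_fpc = √((1−f)s²/n) = 0.13095869.
Ratio = √(1−f) = 0.85087646.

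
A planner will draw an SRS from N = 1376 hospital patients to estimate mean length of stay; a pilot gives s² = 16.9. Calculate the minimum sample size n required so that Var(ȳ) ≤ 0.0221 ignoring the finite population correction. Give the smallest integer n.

765

Without fpc, n₀ = s²/D = 16.9/0.0221 = 764.7059.
Rounding up, n = 765.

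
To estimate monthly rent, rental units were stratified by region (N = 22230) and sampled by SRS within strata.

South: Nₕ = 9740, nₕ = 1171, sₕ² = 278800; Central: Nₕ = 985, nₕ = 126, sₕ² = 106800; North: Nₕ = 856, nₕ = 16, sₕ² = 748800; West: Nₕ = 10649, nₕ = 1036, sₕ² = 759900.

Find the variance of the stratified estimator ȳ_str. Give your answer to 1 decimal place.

261.7

Var(ȳ_str) = Σₕ Wₕ²(1 − fₕ)sₕ²/nₕ with Wₕ = Nₕ/N, N = 22230.
South: Wₕ = 0.43814665; term = 0.43814665²·(1 − 0.12022587)·278800/1171 = 40.211109.
Central: Wₕ = 0.04430949; term = 0.04430949²·(1 − 0.12791878)·106800/126 = 1.4512799.
North: Wₕ = 0.03850652; term = 0.03850652²·(1 − 0.01869159)·748800/16 = 68.095745.
West: Wₕ = 0.47903734; term = 0.47903734²·(1 − 0.09728613)·759900/1036 = 151.94469.
Sum = 261.70282.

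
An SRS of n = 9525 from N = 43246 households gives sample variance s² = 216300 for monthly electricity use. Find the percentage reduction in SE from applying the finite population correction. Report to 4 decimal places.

f = n/N = 9525/43246 = 0.22025158.
SE_no-fpc = √(s²/n) = 4.7653606; SE_fpc = √((1−f)s²/n) = 4.2079737.
Ratio = √(1−f) = 0.88303364. Reduction = 100·(1 − 0.88303364) = 11.6966%.

11.6966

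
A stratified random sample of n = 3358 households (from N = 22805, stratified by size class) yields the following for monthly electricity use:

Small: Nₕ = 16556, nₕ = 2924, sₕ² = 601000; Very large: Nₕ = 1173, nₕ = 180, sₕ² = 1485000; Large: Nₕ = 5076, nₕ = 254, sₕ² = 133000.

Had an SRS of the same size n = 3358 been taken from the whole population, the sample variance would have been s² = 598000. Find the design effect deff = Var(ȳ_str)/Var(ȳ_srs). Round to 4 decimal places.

0.8713

Var(ȳ_str) = Σ Wₕ²(1−fₕ)sₕ²/nₕ with Wₕ = Nₕ/22805:
  Small: (16556/22805)²·(1−2924/16556)·601000/2924 = 89.197349
  Very large: (1173/22805)²·(1−180/1173)·1485000/180 = 18.477408
  Large: (5076/22805)²·(1−254/5076)·133000/254 = 24.643738
  → Var(ȳ_str) = 132.3185.
Var(ȳ_srs) = (1 − 3358/22805)·598000/3358 = 151.85987.
deff = 132.3185 / 151.85987 = 0.8713.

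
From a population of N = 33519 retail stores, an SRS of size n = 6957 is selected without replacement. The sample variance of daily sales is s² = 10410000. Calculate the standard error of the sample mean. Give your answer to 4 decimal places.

Under SRS without replacement, Var(ȳ) = (1 − f)·s²/n with f = n/N = 6957/33519 = 0.20755392.
Var(ȳ) = (1 − 0.20755392)·10410000/6957 = 0.79244608·1496.3346 = 1185.7645.
SE(ȳ) = √(1185.7645) = 34.4349.

34.4349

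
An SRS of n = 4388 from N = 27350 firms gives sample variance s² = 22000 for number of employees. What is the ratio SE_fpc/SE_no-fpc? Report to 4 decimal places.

0.9163

f = n/N = 4388/27350 = 0.16043876.
SE_no-fpc = √(s²/n) = 2.2391234; SE_fpc = √((1−f)s²/n) = 2.0516545.
Ratio = √(1−f) = 0.91627575.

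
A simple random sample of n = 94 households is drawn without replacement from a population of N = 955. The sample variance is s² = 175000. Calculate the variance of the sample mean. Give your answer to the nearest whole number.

Under SRS without replacement, Var(ȳ) = (1 − f)·s²/n with f = n/N = 94/955 = 0.09842932.
Var(ȳ) = (1 − 0.09842932)·175000/94 = 0.90157068·1861.7021 = 1678.4561.

1678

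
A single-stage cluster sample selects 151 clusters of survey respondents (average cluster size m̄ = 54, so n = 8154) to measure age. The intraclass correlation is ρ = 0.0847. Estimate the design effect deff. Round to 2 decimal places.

5.49

deff = 1 + (54 − 1)·0.0847 = 1 + 4.4891 = 5.4891.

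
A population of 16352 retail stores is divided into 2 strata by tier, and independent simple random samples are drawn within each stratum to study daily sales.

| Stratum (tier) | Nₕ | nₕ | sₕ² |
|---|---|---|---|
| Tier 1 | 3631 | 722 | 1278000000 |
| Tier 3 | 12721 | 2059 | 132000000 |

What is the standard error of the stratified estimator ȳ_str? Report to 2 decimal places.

320.07

Var(ȳ_str) = Σₕ Wₕ²(1 − fₕ)sₕ²/nₕ with Wₕ = Nₕ/N, N = 16352.
Tier 1: Wₕ = 0.22205235; term = 0.22205235²·(1 − 0.19884329)·1278000000/722 = 69923.292.
Tier 3: Wₕ = 0.77794765; term = 0.77794765²·(1 − 0.16185834)·132000000/2059 = 32518.893.
Sum = 102442.19.
SE = √(102442.19) = 320.07.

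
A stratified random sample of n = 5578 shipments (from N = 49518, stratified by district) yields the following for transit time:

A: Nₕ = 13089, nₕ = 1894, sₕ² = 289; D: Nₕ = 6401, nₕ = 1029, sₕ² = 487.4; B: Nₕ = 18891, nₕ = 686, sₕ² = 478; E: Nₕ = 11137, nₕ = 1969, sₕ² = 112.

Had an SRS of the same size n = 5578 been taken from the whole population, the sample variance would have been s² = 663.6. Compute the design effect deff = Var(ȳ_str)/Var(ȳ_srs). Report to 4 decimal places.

1.0975

Var(ȳ_str) = Σ Wₕ²(1−fₕ)sₕ²/nₕ with Wₕ = Nₕ/49518:
  A: (13089/49518)²·(1−1894/13089)·289/1894 = 0.0091184757
  D: (6401/49518)²·(1−1029/6401)·487.4/1029 = 0.0066424423
  B: (18891/49518)²·(1−686/18891)·478/686 = 0.097728947
  E: (11137/49518)²·(1−1969/11137)·112/1969 = 0.0023685848
  → Var(ȳ_str) = 0.11585845.
Var(ȳ_srs) = (1 − 5578/49518)·663.6/5578 = 0.10556618.
deff = 0.11585845 / 0.10556618 = 1.0975.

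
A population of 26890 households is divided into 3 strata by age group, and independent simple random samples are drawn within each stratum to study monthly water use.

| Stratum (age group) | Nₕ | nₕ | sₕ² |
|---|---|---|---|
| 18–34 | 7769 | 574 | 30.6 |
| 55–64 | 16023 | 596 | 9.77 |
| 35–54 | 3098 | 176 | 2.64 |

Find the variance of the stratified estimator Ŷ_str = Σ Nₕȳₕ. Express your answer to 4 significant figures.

7.168 × 10^6

Var(Ŷ_str) = Σₕ Nₕ²(1 − fₕ)sₕ²/nₕ.
18–34: 7769²·(1 − 574/7769)·30.6/574 = 2.9799258 × 10^6.
55–64: 16023²·(1 − 596/16023)·9.77/596 = 4.052039 × 10^6.
35–54: 3098²·(1 − 176/3098)·2.64/176 = 135785.34.
Sum = 7.1677501 × 10^6.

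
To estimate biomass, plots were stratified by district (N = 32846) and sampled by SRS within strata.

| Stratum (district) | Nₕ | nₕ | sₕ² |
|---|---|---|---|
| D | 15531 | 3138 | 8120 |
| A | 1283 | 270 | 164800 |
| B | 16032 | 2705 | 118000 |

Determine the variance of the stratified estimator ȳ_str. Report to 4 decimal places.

9.8361

Var(ȳ_str) = Σₕ Wₕ²(1 − fₕ)sₕ²/nₕ with Wₕ = Nₕ/N, N = 32846.
D: Wₕ = 0.47284296; term = 0.47284296²·(1 − 0.20204752)·8120/3138 = 0.46165121.
A: Wₕ = 0.03906107; term = 0.03906107²·(1 − 0.21044427)·164800/270 = 0.7353.
B: Wₕ = 0.48809596; term = 0.48809596²·(1 − 0.16872505)·118000/2705 = 8.6391271.
Sum = 9.8360783.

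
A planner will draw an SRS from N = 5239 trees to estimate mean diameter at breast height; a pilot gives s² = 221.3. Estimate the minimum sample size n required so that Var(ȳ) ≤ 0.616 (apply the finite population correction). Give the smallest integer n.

Without fpc, n₀ = s²/D = 221.3/0.616 = 359.2532.
With fpc, (1 − n/N)·s²/n ≤ D requires n ≥ n₀/(1 + n₀/N) = 359.2532/(1 + 359.2532/5239) = 336.1991.
Rounding up, n = 337.

337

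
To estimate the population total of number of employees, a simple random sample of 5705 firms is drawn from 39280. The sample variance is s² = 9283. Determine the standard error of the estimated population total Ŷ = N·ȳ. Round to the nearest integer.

46324

Var(Ŷ) = N²·Var(ȳ) = N²·(1 − n/N)·s²/n.
f = 5705/39280 = 0.14523931; Var(ȳ) = 0.85476069·9283/5705 = 1.3908402.
Var(Ŷ) = 39280² · 1.3908402 = 2.1459529 × 10^9.
SE(Ŷ) = √(2.1459529 × 10^9) = 46324.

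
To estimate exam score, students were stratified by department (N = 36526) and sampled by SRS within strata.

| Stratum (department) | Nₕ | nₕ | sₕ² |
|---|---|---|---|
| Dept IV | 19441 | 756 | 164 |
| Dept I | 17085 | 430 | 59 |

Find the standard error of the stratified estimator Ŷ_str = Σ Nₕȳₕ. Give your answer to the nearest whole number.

10856

Var(Ŷ_str) = Σₕ Nₕ²(1 − fₕ)sₕ²/nₕ.
Dept IV: 19441²·(1 − 756/19441)·164/756 = 7.8801368 × 10^7.
Dept I: 17085²·(1 − 430/17085)·59/430 = 3.9043 × 10^7.
Sum = 1.1784437 × 10^8.
SE = √(1.1784437 × 10^8) = 10856.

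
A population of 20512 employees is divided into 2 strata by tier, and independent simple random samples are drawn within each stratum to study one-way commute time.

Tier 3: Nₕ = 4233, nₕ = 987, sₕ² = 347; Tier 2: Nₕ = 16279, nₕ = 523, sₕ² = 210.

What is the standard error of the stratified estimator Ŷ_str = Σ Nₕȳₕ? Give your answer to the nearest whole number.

10384

Var(Ŷ_str) = Σₕ Nₕ²(1 − fₕ)sₕ²/nₕ.
Tier 3: 4233²·(1 − 987/4233)·347/987 = 4.8306893 × 10^6.
Tier 2: 16279²·(1 − 523/16279)·210/523 = 1.0298911 × 10^8.
Sum = 1.078198 × 10^8.
SE = √(1.078198 × 10^8) = 10384.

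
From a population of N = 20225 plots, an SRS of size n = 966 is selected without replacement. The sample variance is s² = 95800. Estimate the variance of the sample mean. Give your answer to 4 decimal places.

Under SRS without replacement, Var(ȳ) = (1 − f)·s²/n with f = n/N = 966/20225 = 0.04776267.
Var(ȳ) = (1 − 0.04776267)·95800/966 = 0.95223733·99.171843 = 94.435131.

94.4351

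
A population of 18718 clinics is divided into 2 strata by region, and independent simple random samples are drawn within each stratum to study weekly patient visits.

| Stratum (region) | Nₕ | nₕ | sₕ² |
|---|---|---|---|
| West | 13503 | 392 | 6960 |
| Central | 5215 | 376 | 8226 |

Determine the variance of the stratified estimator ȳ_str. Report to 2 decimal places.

10.55

Var(ȳ_str) = Σₕ Wₕ²(1 − fₕ)sₕ²/nₕ with Wₕ = Nₕ/N, N = 18718.
West: Wₕ = 0.72139117; term = 0.72139117²·(1 − 0.02903059)·6960/392 = 8.9716097.
Central: Wₕ = 0.27860883; term = 0.27860883²·(1 − 0.07209971)·8226/376 = 1.5757667.
Sum = 10.547376.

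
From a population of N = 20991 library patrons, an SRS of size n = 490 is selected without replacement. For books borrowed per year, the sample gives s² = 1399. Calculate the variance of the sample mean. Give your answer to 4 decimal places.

2.7885

Under SRS without replacement, Var(ȳ) = (1 − f)·s²/n with f = n/N = 490/20991 = 0.02334334.
Var(ȳ) = (1 − 0.02334334)·1399/490 = 0.97665666·2.855102 = 2.7884544.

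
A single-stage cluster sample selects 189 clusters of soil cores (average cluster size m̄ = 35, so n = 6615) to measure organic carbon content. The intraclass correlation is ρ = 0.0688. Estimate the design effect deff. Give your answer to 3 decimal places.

deff = 1 + (35 − 1)·0.0688 = 1 + 2.3392 = 3.3392.

3.339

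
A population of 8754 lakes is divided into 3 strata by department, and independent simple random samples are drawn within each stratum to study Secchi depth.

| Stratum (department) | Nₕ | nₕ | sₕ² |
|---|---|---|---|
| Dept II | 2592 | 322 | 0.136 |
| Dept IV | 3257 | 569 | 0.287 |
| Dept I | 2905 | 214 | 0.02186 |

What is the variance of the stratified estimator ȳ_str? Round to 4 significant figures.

1.005 × 10^-4

Var(ȳ_str) = Σₕ Wₕ²(1 − fₕ)sₕ²/nₕ with Wₕ = Nₕ/N, N = 8754.
Dept II: Wₕ = 0.29609321; term = 0.29609321²·(1 − 0.12422840)·0.136/322 = 3.2428795 × 10^-5.
Dept IV: Wₕ = 0.37205849; term = 0.37205849²·(1 − 0.17470064)·0.287/569 = 5.7624022 × 10^-5.
Dept I: Wₕ = 0.33184830; term = 0.33184830²·(1 − 0.07366609)·0.02186/214 = 1.042037 × 10^-5.
Sum = 1.0047319 × 10^-4.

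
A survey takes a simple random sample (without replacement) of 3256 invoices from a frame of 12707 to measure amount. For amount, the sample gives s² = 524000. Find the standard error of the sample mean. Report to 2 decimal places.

Under SRS without replacement, Var(ȳ) = (1 − f)·s²/n with f = n/N = 3256/12707 = 0.25623672.
Var(ȳ) = (1 − 0.25623672)·524000/3256 = 0.74376328·160.93366 = 119.69655.
SE(ȳ) = √(119.69655) = 10.94.

10.94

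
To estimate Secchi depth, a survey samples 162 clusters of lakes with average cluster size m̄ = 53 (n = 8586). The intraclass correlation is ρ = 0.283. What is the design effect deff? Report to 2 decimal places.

deff = 1 + (53 − 1)·0.283 = 1 + 14.716 = 15.716.

15.72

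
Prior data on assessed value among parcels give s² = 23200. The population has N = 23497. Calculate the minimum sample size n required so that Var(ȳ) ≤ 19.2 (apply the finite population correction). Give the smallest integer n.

Without fpc, n₀ = s²/D = 23200/19.2 = 1208.3333.
With fpc, (1 − n/N)·s²/n ≤ D requires n ≥ n₀/(1 + n₀/N) = 1208.3333/(1 + 1208.3333/23497) = 1149.2339.
Rounding up, n = 1150.

1150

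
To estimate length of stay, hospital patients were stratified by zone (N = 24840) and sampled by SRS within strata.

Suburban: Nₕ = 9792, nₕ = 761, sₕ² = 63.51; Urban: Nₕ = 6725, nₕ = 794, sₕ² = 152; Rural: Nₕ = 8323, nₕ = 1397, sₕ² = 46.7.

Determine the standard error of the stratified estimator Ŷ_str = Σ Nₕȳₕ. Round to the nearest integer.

4116

Var(Ŷ_str) = Σₕ Nₕ²(1 − fₕ)sₕ²/nₕ.
Suburban: 9792²·(1 − 761/9792)·63.51/761 = 7.3801417 × 10^6.
Urban: 6725²·(1 − 794/6725)·152/794 = 7.6356023 × 10^6.
Rural: 8323²·(1 − 1397/8323)·46.7/1397 = 1.9270051 × 10^6.
Sum = 1.6942749 × 10^7.
SE = √(1.6942749 × 10^7) = 4116.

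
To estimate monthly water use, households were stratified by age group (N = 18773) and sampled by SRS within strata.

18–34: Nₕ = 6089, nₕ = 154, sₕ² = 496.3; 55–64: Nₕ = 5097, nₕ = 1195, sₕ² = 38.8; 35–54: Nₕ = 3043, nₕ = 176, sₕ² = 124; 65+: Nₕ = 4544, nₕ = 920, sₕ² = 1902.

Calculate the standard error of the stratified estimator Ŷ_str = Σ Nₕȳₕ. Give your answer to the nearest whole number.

Var(Ŷ_str) = Σₕ Nₕ²(1 − fₕ)sₕ²/nₕ.
18–34: 6089²·(1 − 154/6089)·496.3/154 = 1.1646361 × 10^8.
55–64: 5097²·(1 − 1195/5097)·38.8/1195 = 645751.94.
35–54: 3043²·(1 − 176/3043)·124/176 = 6.1466525 × 10^6.
65+: 4544²·(1 − 920/4544)·1902/920 = 3.4044675 × 10^7.
Sum = 1.5730069 × 10^8.
SE = √(1.5730069 × 10^8) = 12542.

12542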